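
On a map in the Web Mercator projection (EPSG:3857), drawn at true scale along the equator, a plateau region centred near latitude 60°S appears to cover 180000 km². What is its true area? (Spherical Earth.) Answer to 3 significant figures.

Mercator is conformal, so the point scale is isotropic: h = k = sec φ = 1/cos φ.
Areal scale = k² = sec²φ = 1/cos²(60°) = 1/0.5000² = 4.000.
True area = apparent / (areal scale) = 180000 / 4.000 ≈ 45000 km².

45000 km²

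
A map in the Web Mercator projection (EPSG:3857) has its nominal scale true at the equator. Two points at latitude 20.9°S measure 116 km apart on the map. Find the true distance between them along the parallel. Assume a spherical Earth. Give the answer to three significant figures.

108 km

Mercator is conformal, so the point scale is isotropic: h = k = sec φ = 1/cos φ.
Along the parallel at 20.9°, map distances are exaggerated by k = sec 20.9° = 1.070.
True distance = 116 / 1.070 = 116 × cos 20.9° ≈ 108 km.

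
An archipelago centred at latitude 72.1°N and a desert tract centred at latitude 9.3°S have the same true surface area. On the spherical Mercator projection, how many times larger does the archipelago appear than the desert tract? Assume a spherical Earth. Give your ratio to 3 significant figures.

10.3

On Mercator, area is exaggerated by sec²φ = 1/cos²φ.
At 72.1°: sec²(72.1°) = 1/0.3074² = 10.59.
At 9.3°: sec²(9.3°) = 1/0.9869² = 1.027.
Ratio = 10.59/1.027 = cos²(9.3°)/cos²(72.1°) ≈ 10.3.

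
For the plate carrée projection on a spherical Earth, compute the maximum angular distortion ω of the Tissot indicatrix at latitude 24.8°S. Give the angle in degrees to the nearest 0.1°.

Plate carrée maps x = Rλ, y = Rφ. The meridian scale is h = 1 and the parallel scale is k = 1/cos φ = sec φ.
At 24.8°: h = 1.000, k = 1.102; principal scales a = 1.102, b = 1.000.
sin(ω/2) = (a − b)/(a + b) = 0.1016/2.102 = 0.04834, so ω = 2 arcsin(0.04834) ≈ 5.5°.

5.5°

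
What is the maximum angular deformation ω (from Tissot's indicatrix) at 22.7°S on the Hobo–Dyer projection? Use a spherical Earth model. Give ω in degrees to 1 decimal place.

17.2°

The Hobo–Dyer projection is cylindrical equal-area with φ₀ = 37.5°. A cylindrical equal-area projection with standard parallel φ₀ has meridian scale h = cos φ / cos φ₀ and parallel scale k = cos φ₀ / cos φ (so areas are preserved, h·k = 1).
At 22.7°: h = 1.163, k = 0.8600; principal scales a = 1.163, b = 0.8600.
sin(ω/2) = (a − b)/(a + b) = 0.3029/2.023 = 0.1497, so ω = 2 arcsin(0.1497) ≈ 17.2°.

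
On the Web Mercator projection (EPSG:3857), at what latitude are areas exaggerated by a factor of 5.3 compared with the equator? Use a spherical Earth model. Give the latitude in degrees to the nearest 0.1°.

Mercator areal scale is sec²φ.
sec²φ = 5.3  ⇒  cos²φ = 0.1887  ⇒  cos φ = 0.4344.
φ = arccos(0.4344) ≈ 64.3°.

64.3°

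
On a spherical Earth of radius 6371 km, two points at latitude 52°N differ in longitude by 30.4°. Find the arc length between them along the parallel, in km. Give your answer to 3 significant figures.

Arc length along a parallel = R cos φ · Δλ (with Δλ in radians).
= 6371 × cos 52° × (30.4° × π/180) = 6371 × 0.6157 × 0.5306 ≈ 2080 km.

2080 km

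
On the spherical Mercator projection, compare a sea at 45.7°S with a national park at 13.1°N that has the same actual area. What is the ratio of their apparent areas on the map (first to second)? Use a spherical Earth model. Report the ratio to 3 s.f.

1.94

Mercator areal scale is sec²φ.
At 45.7°: sec²(45.7°) = 1/0.6984² = 2.050.
At 13.1°: sec²(13.1°) = 1/0.9740² = 1.054.
Ratio = 2.050/1.054 = cos²(13.1°)/cos²(45.7°) ≈ 1.94.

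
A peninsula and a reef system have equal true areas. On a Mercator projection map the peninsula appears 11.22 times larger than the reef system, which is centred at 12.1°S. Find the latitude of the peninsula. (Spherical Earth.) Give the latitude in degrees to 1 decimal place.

73.0°

On Mercator, (apparent₁)/(apparent₂) = sec²φ₁ / sec²φ₂ when true areas are equal.
cos²φ₂ / cos²φ₁ = 11.22  ⇒  cos φ₁ = cos 12.1° / √11.22 = 0.9778/3.350 = 0.2919.
φ₁ = arccos(0.2919) ≈ 73.0°.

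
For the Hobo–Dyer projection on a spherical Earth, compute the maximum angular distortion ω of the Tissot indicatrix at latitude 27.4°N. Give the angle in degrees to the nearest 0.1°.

The Hobo–Dyer projection is cylindrical equal-area with φ₀ = 37.5°. A cylindrical equal-area projection with standard parallel φ₀ has meridian scale h = cos φ / cos φ₀ and parallel scale k = cos φ₀ / cos φ (so areas are preserved, h·k = 1).
At 27.4°: h = 1.119, k = 0.8936; principal scales a = 1.119, b = 0.8936.
sin(ω/2) = (a − b)/(a + b) = 0.2255/2.013 = 0.1120, so ω = 2 arcsin(0.1120) ≈ 12.9°.

12.9°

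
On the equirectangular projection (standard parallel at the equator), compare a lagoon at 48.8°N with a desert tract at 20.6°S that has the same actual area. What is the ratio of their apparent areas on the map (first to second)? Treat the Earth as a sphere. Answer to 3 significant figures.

1.42

In the plate carrée (x = Rλ, y = Rφ), meridians are true-scale (h = 1) and parallels are stretched by k = sec φ.
Areal scale at 48.8°: h·k = 1.000 × 1.518 = 1.518.
Areal scale at 20.6°: h·k = 1.000 × 1.068 = 1.068.
Ratio = 1.518/1.068 ≈ 1.42.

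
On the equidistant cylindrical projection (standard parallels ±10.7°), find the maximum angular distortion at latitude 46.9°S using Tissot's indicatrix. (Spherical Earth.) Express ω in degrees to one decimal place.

In the equirectangular projection with standard parallel φ₀ = 10.7° (x = Rλ cos φ₀, y = Rφ), meridians are true-scale (h = 1) and the parallel scale is k = cos φ₀ / cos φ.
At 46.9°: h = 1.000, k = 1.438; principal scales a = 1.438, b = 1.000.
sin(ω/2) = (a − b)/(a + b) = 0.4381/2.438 = 0.1797, so ω = 2 arcsin(0.1797) ≈ 20.7°.

20.7°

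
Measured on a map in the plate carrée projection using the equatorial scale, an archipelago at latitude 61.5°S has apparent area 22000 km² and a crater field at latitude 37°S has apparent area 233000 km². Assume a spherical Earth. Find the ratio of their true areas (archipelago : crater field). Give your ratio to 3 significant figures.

0.0564

Plate carrée has h = 1 and k = sec φ, giving areal scale sec φ; true area = (apparent area) · cos φ.
True area of archipelago: 22000 × cos(61.5°) = 22000 × 0.4772 = 10500 km².
True area of crater field: 233000 × cos(37°) = 233000 × 0.7986 = 186100 km².
Ratio = 10500 / 186100 ≈ 0.0564.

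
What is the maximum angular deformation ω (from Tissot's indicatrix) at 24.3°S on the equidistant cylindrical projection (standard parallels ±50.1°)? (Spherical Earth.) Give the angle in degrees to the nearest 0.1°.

20.0°

With standard parallel φ₀ = 50.1°, the equirectangular projection gives x = Rλ cos φ₀, y = Rφ, so h = 1 and k = cos 50.1° / cos φ.
At 24.3°: h = 1.000, k = 0.7038; principal scales a = 1.000, b = 0.7038.
sin(ω/2) = (a − b)/(a + b) = 0.2962/1.704 = 0.1738, so ω = 2 arcsin(0.1738) ≈ 20.0°.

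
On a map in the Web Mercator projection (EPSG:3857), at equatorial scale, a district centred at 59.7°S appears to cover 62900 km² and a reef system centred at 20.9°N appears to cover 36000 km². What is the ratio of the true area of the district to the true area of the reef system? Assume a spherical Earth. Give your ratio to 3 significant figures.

Mercator's areal exaggeration is sec²φ; hence true area = (apparent area) · cos²φ.
True area of district: 62900 × cos²(59.7°) = 62900 × 0.2545 = 16010 km².
True area of reef system: 36000 × cos²(20.9°) = 36000 × 0.8727 = 31420 km².
Ratio = 16010 / 31420 ≈ 0.510.

0.510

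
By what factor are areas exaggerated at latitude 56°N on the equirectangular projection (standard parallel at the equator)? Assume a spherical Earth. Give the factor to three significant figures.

1.79

For the equirectangular projection with φ₀ = 0 (plate carrée), h = 1 along meridians and k = sec φ along parallels.
Areal scale = h·k = 1 × sec φ; at 56°, h = 1.000, k = 1.788, so h·k = 1.788.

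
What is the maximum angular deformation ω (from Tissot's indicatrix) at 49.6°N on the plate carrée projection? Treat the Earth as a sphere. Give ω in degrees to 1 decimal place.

24.7°

In the plate carrée (x = Rλ, y = Rφ), meridians are true-scale (h = 1) and parallels are stretched by k = sec φ.
At 49.6°: h = 1.000, k = 1.543; principal scales a = 1.543, b = 1.000.
sin(ω/2) = (a − b)/(a + b) = 0.5429/2.543 = 0.2135, so ω = 2 arcsin(0.2135) ≈ 24.7°.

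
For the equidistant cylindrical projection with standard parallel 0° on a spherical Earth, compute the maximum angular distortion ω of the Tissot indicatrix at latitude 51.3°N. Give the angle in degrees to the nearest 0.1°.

In the plate carrée (x = Rλ, y = Rφ), meridians are true-scale (h = 1) and parallels are stretched by k = sec φ.
At 51.3°: h = 1.000, k = 1.599; principal scales a = 1.599, b = 1.000.
sin(ω/2) = (a − b)/(a + b) = 0.5994/2.599 = 0.2306, so ω = 2 arcsin(0.2306) ≈ 26.7°.

26.7°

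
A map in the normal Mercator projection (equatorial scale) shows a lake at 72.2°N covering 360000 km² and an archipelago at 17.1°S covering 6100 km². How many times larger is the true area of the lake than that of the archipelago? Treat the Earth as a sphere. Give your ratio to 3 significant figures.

6.04

Since Mercator area scale is 1/cos²φ, the true area equals the apparent area multiplied by cos²φ.
True area of lake: 360000 × cos²(72.2°) = 360000 × 0.09345 = 33640 km².
True area of archipelago: 6100 × cos²(17.1°) = 6100 × 0.9135 = 5573 km².
Ratio = 33640 / 5573 ≈ 6.04.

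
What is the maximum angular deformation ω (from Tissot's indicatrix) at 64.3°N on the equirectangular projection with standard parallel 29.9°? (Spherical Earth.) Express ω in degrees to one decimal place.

In the equirectangular projection with standard parallel φ₀ = 29.9° (x = Rλ cos φ₀, y = Rφ), meridians are true-scale (h = 1) and the parallel scale is k = cos φ₀ / cos φ.
At 64.3°: h = 1.000, k = 1.999; principal scales a = 1.999, b = 1.000.
sin(ω/2) = (a − b)/(a + b) = 0.9990/2.999 = 0.3331, so ω = 2 arcsin(0.3331) ≈ 38.9°.

38.9°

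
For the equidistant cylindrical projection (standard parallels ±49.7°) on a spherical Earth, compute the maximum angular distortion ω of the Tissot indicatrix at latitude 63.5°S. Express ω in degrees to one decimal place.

The equidistant cylindrical projection with φ₀ = 49.7° has h = 1 (meridians true) and k = cos φ₀ / cos φ along parallels.
At 63.5°: h = 1.000, k = 1.450; principal scales a = 1.450, b = 1.000.
sin(ω/2) = (a − b)/(a + b) = 0.4496/2.450 = 0.1835, so ω = 2 arcsin(0.1835) ≈ 21.2°.

21.2°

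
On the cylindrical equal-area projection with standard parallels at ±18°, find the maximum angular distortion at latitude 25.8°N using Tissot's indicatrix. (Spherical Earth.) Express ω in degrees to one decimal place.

6.3°

Cylindrical equal-area (φ₀ = 18°): h = cos φ / cos 18° along meridians, k = cos 18° / cos φ along parallels; h·k = 1.
At 25.8°: h = 0.9467, k = 1.056; principal scales a = 1.056, b = 0.9467.
sin(ω/2) = (a − b)/(a + b) = 0.1097/2.003 = 0.05477, so ω = 2 arcsin(0.05477) ≈ 6.3°.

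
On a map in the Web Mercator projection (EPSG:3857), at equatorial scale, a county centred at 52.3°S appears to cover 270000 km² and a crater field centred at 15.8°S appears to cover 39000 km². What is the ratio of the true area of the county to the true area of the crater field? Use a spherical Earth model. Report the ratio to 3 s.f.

2.80

On Mercator the areal scale is sec²φ, so true area = apparent × cos²φ.
True area of county: 270000 × cos²(52.3°) = 270000 × 0.3740 = 101000 km².
True area of crater field: 39000 × cos²(15.8°) = 39000 × 0.9259 = 36110 km².
Ratio = 101000 / 36110 ≈ 2.80.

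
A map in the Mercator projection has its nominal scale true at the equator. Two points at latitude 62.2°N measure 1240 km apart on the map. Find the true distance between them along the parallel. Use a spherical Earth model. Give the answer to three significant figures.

578 km

Mercator is conformal, so the point scale is isotropic: h = k = sec φ = 1/cos φ.
Along the parallel at 62.2°, map distances are exaggerated by k = sec 62.2° = 2.144.
True distance = 1240 / 2.144 = 1240 × cos 62.2° ≈ 578 km.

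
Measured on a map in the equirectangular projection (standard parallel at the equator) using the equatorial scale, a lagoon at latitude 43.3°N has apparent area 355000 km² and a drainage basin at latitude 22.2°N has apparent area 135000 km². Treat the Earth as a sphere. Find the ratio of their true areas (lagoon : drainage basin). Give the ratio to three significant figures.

2.07

Plate carrée has h = 1 and k = sec φ, giving areal scale sec φ; true area = (apparent area) · cos φ.
True area of lagoon: 355000 × cos(43.3°) = 355000 × 0.7278 = 258400 km².
True area of drainage basin: 135000 × cos(22.2°) = 135000 × 0.9259 = 125000 km².
Ratio = 258400 / 125000 ≈ 2.07.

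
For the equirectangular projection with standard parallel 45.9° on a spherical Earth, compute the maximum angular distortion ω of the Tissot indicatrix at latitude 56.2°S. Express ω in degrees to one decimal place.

The equidistant cylindrical projection with φ₀ = 45.9° has h = 1 (meridians true) and k = cos φ₀ / cos φ along parallels.
At 56.2°: h = 1.000, k = 1.251; principal scales a = 1.251, b = 1.000.
sin(ω/2) = (a − b)/(a + b) = 0.2510/2.251 = 0.1115, so ω = 2 arcsin(0.1115) ≈ 12.8°.

12.8°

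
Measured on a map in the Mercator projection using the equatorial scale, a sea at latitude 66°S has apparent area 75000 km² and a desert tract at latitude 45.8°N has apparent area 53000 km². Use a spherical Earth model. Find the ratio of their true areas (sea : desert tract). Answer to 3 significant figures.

Since Mercator area scale is 1/cos²φ, the true area equals the apparent area multiplied by cos²φ.
True area of sea: 75000 × cos²(66°) = 75000 × 0.1654 = 12410 km².
True area of desert tract: 53000 × cos²(45.8°) = 53000 × 0.4860 = 25760 km².
Ratio = 12410 / 25760 ≈ 0.482.

0.482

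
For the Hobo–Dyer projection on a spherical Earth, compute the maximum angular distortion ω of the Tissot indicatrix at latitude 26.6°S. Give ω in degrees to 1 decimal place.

13.7°

Hobo–Dyer is a cylindrical equal-area projection with standard parallels at ±37.5°. Cylindrical equal-area (φ₀ = 37.5°): h = cos φ / cos 37.5° along meridians, k = cos 37.5° / cos φ along parallels; h·k = 1.
At 26.6°: h = 1.127, k = 0.8873; principal scales a = 1.127, b = 0.8873.
sin(ω/2) = (a − b)/(a + b) = 0.2398/2.014 = 0.1190, so ω = 2 arcsin(0.1190) ≈ 13.7°.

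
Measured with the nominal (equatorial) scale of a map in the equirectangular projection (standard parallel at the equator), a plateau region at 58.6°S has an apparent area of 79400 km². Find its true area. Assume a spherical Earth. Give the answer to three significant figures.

41400 km²

In the plate carrée (x = Rλ, y = Rφ), meridians are true-scale (h = 1) and parallels are stretched by k = sec φ.
Areal scale = h·k = 1 × sec φ; at 58.6°, h = 1.000, k = 1.919, so h·k = 1.919.
True area = apparent / (areal scale) = 79400 / 1.919 ≈ 41400 km².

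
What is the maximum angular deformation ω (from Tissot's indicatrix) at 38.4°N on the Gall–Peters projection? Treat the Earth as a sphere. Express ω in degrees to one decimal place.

The Gall–Peters projection is cylindrical equal-area with φ₀ = 45°. For cylindrical equal-area with standard parallel φ₀, h = cos φ / cos φ₀ and k = cos φ₀ / cos φ, so h·k = 1.
At 38.4°: h = 1.108, k = 0.9023; principal scales a = 1.108, b = 0.9023.
sin(ω/2) = (a − b)/(a + b) = 0.2060/2.011 = 0.1025, so ω = 2 arcsin(0.1025) ≈ 11.8°.

11.8°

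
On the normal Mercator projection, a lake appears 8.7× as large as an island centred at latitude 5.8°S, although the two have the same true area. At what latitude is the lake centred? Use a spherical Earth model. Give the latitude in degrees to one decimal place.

70.3°

Mercator areal scale is sec²φ, so apparent-area ratio = sec²φ₁ / sec²φ₂ = cos²φ₂ / cos²φ₁.
cos²φ₂ / cos²φ₁ = 8.7  ⇒  cos φ₁ = cos 5.8° / √8.7 = 0.9949/2.950 = 0.3373.
φ₁ = arccos(0.3373) ≈ 70.3°.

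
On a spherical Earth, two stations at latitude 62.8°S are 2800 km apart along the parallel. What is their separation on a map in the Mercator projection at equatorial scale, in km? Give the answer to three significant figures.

6130 km

Mercator is conformal, so the point scale is isotropic: h = k = sec φ = 1/cos φ.
Along the parallel, k = sec 62.8° = 1/0.4571 = 2.188.
Map distance = 2800 × 2.188 ≈ 6130 km.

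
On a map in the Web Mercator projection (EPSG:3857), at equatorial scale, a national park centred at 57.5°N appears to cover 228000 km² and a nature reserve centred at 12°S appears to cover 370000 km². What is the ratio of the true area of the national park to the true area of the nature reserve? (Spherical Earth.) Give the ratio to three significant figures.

Since Mercator area scale is 1/cos²φ, the true area equals the apparent area multiplied by cos²φ.
True area of national park: 228000 × cos²(57.5°) = 228000 × 0.2887 = 65820 km².
True area of nature reserve: 370000 × cos²(12°) = 370000 × 0.9568 = 354000 km².
Ratio = 65820 / 354000 ≈ 0.186.

0.186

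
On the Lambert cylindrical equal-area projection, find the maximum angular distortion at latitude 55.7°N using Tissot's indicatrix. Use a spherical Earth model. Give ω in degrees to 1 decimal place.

The Lambert cylindrical equal-area projection is the cylindrical equal-area projection with its standard parallel at the equator (φ₀ = 0). For cylindrical equal-area with standard parallel φ₀, h = cos φ / cos φ₀ and k = cos φ₀ / cos φ, so h·k = 1.
At 55.7°: h = 0.5635, k = 1.775; principal scales a = 1.775, b = 0.5635.
sin(ω/2) = (a − b)/(a + b) = 1.211/2.338 = 0.5180, so ω = 2 arcsin(0.5180) ≈ 62.4°.

62.4°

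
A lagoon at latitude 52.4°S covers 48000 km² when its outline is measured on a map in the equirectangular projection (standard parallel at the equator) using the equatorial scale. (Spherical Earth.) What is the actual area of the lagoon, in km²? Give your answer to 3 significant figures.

For the equirectangular projection with φ₀ = 0 (plate carrée), h = 1 along meridians and k = sec φ along parallels.
Areal scale = h·k = 1 × sec φ; at 52.4°, h = 1.000, k = 1.639, so h·k = 1.639.
True area = apparent / (areal scale) = 48000 / 1.639 ≈ 29300 km².

29300 km²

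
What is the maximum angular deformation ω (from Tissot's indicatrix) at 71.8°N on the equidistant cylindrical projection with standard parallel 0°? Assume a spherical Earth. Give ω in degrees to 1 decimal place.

Plate carrée maps x = Rλ, y = Rφ. The meridian scale is h = 1 and the parallel scale is k = 1/cos φ = sec φ.
At 71.8°: h = 1.000, k = 3.202; principal scales a = 3.202, b = 1.000.
sin(ω/2) = (a − b)/(a + b) = 2.202/4.202 = 0.5240, so ω = 2 arcsin(0.5240) ≈ 63.2°.

63.2°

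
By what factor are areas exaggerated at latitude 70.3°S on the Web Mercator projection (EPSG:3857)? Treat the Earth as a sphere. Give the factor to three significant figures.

8.80

The Mercator projection is conformal; its linear scale factor is the same in every direction and equals sec φ = 1/cos φ.
Areal scale = k² = sec²φ = 1/cos²(70.3°) = 1/0.3371² = 8.800.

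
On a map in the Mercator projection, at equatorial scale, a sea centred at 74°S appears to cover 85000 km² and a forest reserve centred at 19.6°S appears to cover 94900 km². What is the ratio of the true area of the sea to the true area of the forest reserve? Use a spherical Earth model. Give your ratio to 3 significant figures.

Mercator's areal exaggeration is sec²φ; hence true area = (apparent area) · cos²φ.
True area of sea: 85000 × cos²(74°) = 85000 × 0.07598 = 6458 km².
True area of forest reserve: 94900 × cos²(19.6°) = 94900 × 0.8875 = 84220 km².
Ratio = 6458 / 84220 ≈ 0.0767.

0.0767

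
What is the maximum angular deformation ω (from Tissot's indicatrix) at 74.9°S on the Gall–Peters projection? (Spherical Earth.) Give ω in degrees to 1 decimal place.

99.1°

Gall–Peters is a cylindrical equal-area projection with standard parallels at ±45°. Cylindrical equal-area (φ₀ = 45°): h = cos φ / cos 45° along meridians, k = cos 45° / cos φ along parallels; h·k = 1.
At 74.9°: h = 0.3684, k = 2.714; principal scales a = 2.714, b = 0.3684.
sin(ω/2) = (a − b)/(a + b) = 2.346/3.083 = 0.7610, so ω = 2 arcsin(0.7610) ≈ 99.1°.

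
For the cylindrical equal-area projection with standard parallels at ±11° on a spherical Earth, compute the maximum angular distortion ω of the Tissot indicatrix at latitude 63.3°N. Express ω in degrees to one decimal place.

Cylindrical equal-area (φ₀ = 11°): h = cos φ / cos 11° along meridians, k = cos 11° / cos φ along parallels; h·k = 1.
At 63.3°: h = 0.4577, k = 2.185; principal scales a = 2.185, b = 0.4577.
sin(ω/2) = (a − b)/(a + b) = 1.727/2.642 = 0.6536, so ω = 2 arcsin(0.6536) ≈ 81.6°.

81.6°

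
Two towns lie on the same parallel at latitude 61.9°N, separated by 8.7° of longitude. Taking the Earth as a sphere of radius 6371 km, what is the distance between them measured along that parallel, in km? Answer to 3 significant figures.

456 km

Arc length along a parallel = R cos φ · Δλ (with Δλ in radians).
= 6371 × cos 61.9° × (8.7° × π/180) = 6371 × 0.4710 × 0.1518 ≈ 456 km.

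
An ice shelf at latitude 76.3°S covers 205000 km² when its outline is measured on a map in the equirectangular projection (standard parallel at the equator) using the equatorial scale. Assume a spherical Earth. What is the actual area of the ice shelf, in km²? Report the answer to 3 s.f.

48600 km²

In the plate carrée (x = Rλ, y = Rφ), meridians are true-scale (h = 1) and parallels are stretched by k = sec φ.
Areal scale = h·k = 1 × sec φ; at 76.3°, h = 1.000, k = 4.222, so h·k = 4.222.
True area = apparent / (areal scale) = 205000 / 4.222 ≈ 48600 km².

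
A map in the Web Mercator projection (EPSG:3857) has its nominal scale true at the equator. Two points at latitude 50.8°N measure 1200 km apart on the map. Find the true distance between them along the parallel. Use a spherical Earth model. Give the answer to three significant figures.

Mercator is conformal, so the point scale is isotropic: h = k = sec φ = 1/cos φ.
Along the parallel at 50.8°, map distances are exaggerated by k = sec 50.8° = 1.582.
True distance = 1200 / 1.582 = 1200 × cos 50.8° ≈ 758 km.

758 km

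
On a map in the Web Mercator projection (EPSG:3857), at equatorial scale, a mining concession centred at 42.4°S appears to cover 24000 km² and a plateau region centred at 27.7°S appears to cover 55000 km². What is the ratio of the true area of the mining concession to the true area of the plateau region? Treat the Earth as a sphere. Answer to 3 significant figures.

0.304

Since Mercator area scale is 1/cos²φ, the true area equals the apparent area multiplied by cos²φ.
True area of mining concession: 24000 × cos²(42.4°) = 24000 × 0.5453 = 13090 km².
True area of plateau region: 55000 × cos²(27.7°) = 55000 × 0.7839 = 43120 km².
Ratio = 13090 / 43120 ≈ 0.304.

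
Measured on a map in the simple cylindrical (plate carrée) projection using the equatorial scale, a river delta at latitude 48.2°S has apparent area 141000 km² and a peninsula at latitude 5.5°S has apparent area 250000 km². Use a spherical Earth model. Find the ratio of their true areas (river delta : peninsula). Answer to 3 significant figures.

On the plate carrée, areal scale = h·k = 1 × sec φ, so true area = apparent × cos φ.
True area of river delta: 141000 × cos(48.2°) = 141000 × 0.6665 = 93980 km².
True area of peninsula: 250000 × cos(5.5°) = 250000 × 0.9954 = 248800 km².
Ratio = 93980 / 248800 ≈ 0.378.

0.378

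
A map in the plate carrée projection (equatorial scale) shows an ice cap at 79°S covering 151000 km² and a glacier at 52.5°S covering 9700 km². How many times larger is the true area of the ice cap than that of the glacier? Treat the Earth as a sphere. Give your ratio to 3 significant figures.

4.88

On the plate carrée, areal scale = h·k = 1 × sec φ, so true area = apparent × cos φ.
True area of ice cap: 151000 × cos(79°) = 151000 × 0.1908 = 28810 km².
True area of glacier: 9700 × cos(52.5°) = 9700 × 0.6088 = 5905 km².
Ratio = 28810 / 5905 ≈ 4.88.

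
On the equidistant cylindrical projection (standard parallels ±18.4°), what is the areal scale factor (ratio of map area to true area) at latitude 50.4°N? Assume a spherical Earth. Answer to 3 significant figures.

1.49

The equidistant cylindrical projection with φ₀ = 18.4° has h = 1 (meridians true) and k = cos φ₀ / cos φ along parallels.
Areal scale = h·k = 1 × cos φ₀ / cos φ; at 50.4°, h = 1.000, k = 1.489, so h·k = 1.489.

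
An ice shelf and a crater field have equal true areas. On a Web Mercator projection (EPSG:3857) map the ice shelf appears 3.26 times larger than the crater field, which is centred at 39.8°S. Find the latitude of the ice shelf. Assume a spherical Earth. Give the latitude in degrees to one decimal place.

64.8°

On Mercator, (apparent₁)/(apparent₂) = sec²φ₁ / sec²φ₂ when true areas are equal.
cos²φ₂ / cos²φ₁ = 3.26  ⇒  cos φ₁ = cos 39.8° / √3.26 = 0.7683/1.806 = 0.4255.
φ₁ = arccos(0.4255) ≈ 64.8°.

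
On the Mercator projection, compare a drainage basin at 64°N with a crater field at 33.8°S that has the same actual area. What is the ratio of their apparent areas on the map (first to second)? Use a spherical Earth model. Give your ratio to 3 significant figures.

Mercator areal scale is sec²φ.
At 64°: sec²(64°) = 1/0.4384² = 5.204.
At 33.8°: sec²(33.8°) = 1/0.8310² = 1.448.
Ratio = 5.204/1.448 = cos²(33.8°)/cos²(64°) ≈ 3.59.

3.59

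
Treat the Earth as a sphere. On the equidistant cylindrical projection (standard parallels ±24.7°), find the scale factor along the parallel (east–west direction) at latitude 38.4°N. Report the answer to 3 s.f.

1.16

With standard parallel φ₀ = 24.7°, the equirectangular projection gives x = Rλ cos φ₀, y = Rφ, so h = 1 and k = cos 24.7° / cos φ.
k = cos 24.7° / cos 38.4° = 0.9085/0.7837 = 1.159.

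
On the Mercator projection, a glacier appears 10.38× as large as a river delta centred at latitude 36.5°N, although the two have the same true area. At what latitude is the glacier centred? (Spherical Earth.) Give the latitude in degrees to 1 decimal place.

75.6°

On Mercator, (apparent₁)/(apparent₂) = sec²φ₁ / sec²φ₂ when true areas are equal.
cos²φ₂ / cos²φ₁ = 10.38  ⇒  cos φ₁ = cos 36.5° / √10.38 = 0.8039/3.222 = 0.2495.
φ₁ = arccos(0.2495) ≈ 75.6°.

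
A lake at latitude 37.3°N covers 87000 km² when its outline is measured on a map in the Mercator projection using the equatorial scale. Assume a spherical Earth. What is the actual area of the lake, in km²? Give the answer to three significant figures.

The Mercator projection is conformal; its linear scale factor is the same in every direction and equals sec φ = 1/cos φ.
Areal scale = k² = sec²φ = 1/cos²(37.3°) = 1/0.7955² = 1.580.
True area = apparent / (areal scale) = 87000 / 1.580 ≈ 55100 km².

55100 km²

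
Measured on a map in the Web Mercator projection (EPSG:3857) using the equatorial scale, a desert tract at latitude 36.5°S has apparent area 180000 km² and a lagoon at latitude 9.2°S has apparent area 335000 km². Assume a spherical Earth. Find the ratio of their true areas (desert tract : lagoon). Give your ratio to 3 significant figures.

Since Mercator area scale is 1/cos²φ, the true area equals the apparent area multiplied by cos²φ.
True area of desert tract: 180000 × cos²(36.5°) = 180000 × 0.6462 = 116300 km².
True area of lagoon: 335000 × cos²(9.2°) = 335000 × 0.9744 = 326400 km².
Ratio = 116300 / 326400 ≈ 0.356.

0.356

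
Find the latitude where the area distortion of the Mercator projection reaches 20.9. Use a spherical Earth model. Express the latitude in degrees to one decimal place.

Mercator areal scale is sec²φ.
sec²φ = 20.9  ⇒  cos²φ = 0.04785  ⇒  cos φ = 0.2187.
φ = arccos(0.2187) ≈ 77.4°.

77.4°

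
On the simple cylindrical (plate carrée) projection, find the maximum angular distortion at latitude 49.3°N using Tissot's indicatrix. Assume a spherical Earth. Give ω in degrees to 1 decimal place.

For the equirectangular projection with φ₀ = 0 (plate carrée), h = 1 along meridians and k = sec φ along parallels.
At 49.3°: h = 1.000, k = 1.534; principal scales a = 1.534, b = 1.000.
sin(ω/2) = (a − b)/(a + b) = 0.5335/2.534 = 0.2106, so ω = 2 arcsin(0.2106) ≈ 24.3°.

24.3°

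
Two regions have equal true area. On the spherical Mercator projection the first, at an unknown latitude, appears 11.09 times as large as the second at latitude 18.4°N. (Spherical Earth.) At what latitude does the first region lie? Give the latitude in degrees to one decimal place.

73.4°

On Mercator, (apparent₁)/(apparent₂) = sec²φ₁ / sec²φ₂ when true areas are equal.
cos²φ₂ / cos²φ₁ = 11.09  ⇒  cos φ₁ = cos 18.4° / √11.09 = 0.9489/3.330 = 0.2849.
φ₁ = arccos(0.2849) ≈ 73.4°.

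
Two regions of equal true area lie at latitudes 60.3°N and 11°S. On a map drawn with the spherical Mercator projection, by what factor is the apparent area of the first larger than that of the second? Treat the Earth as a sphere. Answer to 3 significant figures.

Mercator areal scale is sec²φ.
At 60.3°: sec²(60.3°) = 1/0.4955² = 4.074.
At 11°: sec²(11°) = 1/0.9816² = 1.038.
Ratio = 4.074/1.038 = cos²(11°)/cos²(60.3°) ≈ 3.93.

3.93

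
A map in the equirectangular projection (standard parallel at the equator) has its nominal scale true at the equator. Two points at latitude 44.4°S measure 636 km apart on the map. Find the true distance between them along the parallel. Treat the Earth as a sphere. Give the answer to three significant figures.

454 km

In the plate carrée (x = Rλ, y = Rφ), meridians are true-scale (h = 1) and parallels are stretched by k = sec φ.
Along the parallel at 44.4°, map distances are exaggerated by k = sec 44.4° = 1.400.
True distance = 636 / 1.400 = 636 × cos 44.4° ≈ 454 km.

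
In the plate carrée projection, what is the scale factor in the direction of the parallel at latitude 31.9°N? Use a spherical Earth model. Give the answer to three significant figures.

1.18

Plate carrée maps x = Rλ, y = Rφ. The meridian scale is h = 1 and the parallel scale is k = 1/cos φ = sec φ.
k = 1/cos 31.9° = 1/0.8490 = 1.178.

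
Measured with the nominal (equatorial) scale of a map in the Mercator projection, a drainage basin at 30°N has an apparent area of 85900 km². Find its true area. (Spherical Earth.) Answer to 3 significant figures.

The Mercator projection is conformal; its linear scale factor is the same in every direction and equals sec φ = 1/cos φ.
Areal scale = k² = sec²φ = 1/cos²(30°) = 1/0.8660² = 1.333.
True area = apparent / (areal scale) = 85900 / 1.333 ≈ 64400 km².

64400 km²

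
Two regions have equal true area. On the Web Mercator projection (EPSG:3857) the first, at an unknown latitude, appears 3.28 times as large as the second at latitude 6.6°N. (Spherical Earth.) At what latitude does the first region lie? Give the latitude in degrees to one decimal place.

Mercator areal scale is sec²φ, so apparent-area ratio = sec²φ₁ / sec²φ₂ = cos²φ₂ / cos²φ₁.
cos²φ₂ / cos²φ₁ = 3.28  ⇒  cos φ₁ = cos 6.6° / √3.28 = 0.9934/1.811 = 0.5485.
φ₁ = arccos(0.5485) ≈ 56.7°.

56.7°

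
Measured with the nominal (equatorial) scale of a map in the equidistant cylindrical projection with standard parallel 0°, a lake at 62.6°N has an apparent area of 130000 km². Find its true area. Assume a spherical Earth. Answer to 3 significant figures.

For the equirectangular projection with φ₀ = 0 (plate carrée), h = 1 along meridians and k = sec φ along parallels.
Areal scale = h·k = 1 × sec φ; at 62.6°, h = 1.000, k = 2.173, so h·k = 2.173.
True area = apparent / (areal scale) = 130000 / 2.173 ≈ 59800 km².

59800 km²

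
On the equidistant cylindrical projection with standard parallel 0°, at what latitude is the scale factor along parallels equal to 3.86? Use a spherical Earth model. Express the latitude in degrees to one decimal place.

Plate carrée: h = 1, k = sec φ along parallels.
sec φ = 3.86  ⇒  cos φ = 0.2591  ⇒  φ ≈ 75.0°.

75.0°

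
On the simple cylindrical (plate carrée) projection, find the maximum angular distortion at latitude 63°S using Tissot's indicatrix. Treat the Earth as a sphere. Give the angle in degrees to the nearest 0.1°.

44.1°

For the equirectangular projection with φ₀ = 0 (plate carrée), h = 1 along meridians and k = sec φ along parallels.
At 63°: h = 1.000, k = 2.203; principal scales a = 2.203, b = 1.000.
sin(ω/2) = (a − b)/(a + b) = 1.203/3.203 = 0.3755, so ω = 2 arcsin(0.3755) ≈ 44.1°.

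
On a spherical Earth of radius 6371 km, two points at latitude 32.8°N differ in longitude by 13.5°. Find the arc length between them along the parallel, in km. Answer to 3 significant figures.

1260 km

Arc length along a parallel = R cos φ · Δλ (with Δλ in radians).
= 6371 × cos 32.8° × (13.5° × π/180) = 6371 × 0.8406 × 0.2356 ≈ 1260 km.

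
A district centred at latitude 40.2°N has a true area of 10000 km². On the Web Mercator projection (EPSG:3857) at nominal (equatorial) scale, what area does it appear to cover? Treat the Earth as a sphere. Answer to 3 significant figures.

Mercator is conformal, so the point scale is isotropic: h = k = sec φ = 1/cos φ.
Areal scale = k² = sec²φ = 1/cos²(40.2°) = 1/0.7638² = 1.714.
Apparent area = 10000 × 1.714 ≈ 17100 km².

17100 km²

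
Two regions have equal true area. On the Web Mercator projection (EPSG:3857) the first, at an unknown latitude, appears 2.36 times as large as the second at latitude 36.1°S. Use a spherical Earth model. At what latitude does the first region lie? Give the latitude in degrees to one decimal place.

58.3°

Mercator areal scale is sec²φ, so apparent-area ratio = sec²φ₁ / sec²φ₂ = cos²φ₂ / cos²φ₁.
cos²φ₂ / cos²φ₁ = 2.36  ⇒  cos φ₁ = cos 36.1° / √2.36 = 0.8080/1.536 = 0.5260.
φ₁ = arccos(0.5260) ≈ 58.3°.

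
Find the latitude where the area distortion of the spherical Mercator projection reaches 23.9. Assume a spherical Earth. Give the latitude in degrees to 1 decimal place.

78.2°

Mercator areal scale is sec²φ.
sec²φ = 23.9  ⇒  cos²φ = 0.04184  ⇒  cos φ = 0.2046.
φ = arccos(0.2046) ≈ 78.2°.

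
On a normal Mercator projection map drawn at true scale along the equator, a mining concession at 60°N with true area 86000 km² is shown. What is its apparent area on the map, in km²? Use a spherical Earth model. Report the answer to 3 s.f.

The Mercator projection is conformal; its linear scale factor is the same in every direction and equals sec φ = 1/cos φ.
Areal scale = k² = sec²φ = 1/cos²(60°) = 1/0.5000² = 4.000.
Apparent area = 86000 × 4.000 ≈ 344000 km².

344000 km²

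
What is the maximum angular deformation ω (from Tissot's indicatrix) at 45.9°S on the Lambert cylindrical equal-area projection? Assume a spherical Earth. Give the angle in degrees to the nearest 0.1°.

The Lambert cylindrical equal-area projection is the cylindrical equal-area projection with its standard parallel at the equator (φ₀ = 0). Cylindrical equal-area (φ₀ = 0°): h = cos φ / cos 0° along meridians, k = cos 0° / cos φ along parallels; h·k = 1.
At 45.9°: h = 0.6959, k = 1.437; principal scales a = 1.437, b = 0.6959.
sin(ω/2) = (a − b)/(a + b) = 0.7410/2.133 = 0.3474, so ω = 2 arcsin(0.3474) ≈ 40.7°.

40.7°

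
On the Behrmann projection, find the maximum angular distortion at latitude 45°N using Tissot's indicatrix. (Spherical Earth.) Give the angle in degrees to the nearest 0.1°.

Behrmann is a cylindrical equal-area projection with standard parallels at ±30°. For cylindrical equal-area with standard parallel φ₀, h = cos φ / cos φ₀ and k = cos φ₀ / cos φ, so h·k = 1.
At 45°: h = 0.8165, k = 1.225; principal scales a = 1.225, b = 0.8165.
sin(ω/2) = (a − b)/(a + b) = 0.4082/2.041 = 0.2000, so ω = 2 arcsin(0.2000) ≈ 23.1°.

23.1°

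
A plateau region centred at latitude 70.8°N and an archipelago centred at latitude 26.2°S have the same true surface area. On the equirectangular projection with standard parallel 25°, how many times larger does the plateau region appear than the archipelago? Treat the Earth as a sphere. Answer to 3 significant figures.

The equidistant cylindrical projection with φ₀ = 25° has h = 1 (meridians true) and k = cos φ₀ / cos φ along parallels.
Areal scale at 70.8°: h·k = 1.000 × 2.756 = 2.756.
Areal scale at 26.2°: h·k = 1.000 × 1.010 = 1.010.
Ratio = 2.756/1.010 ≈ 2.73.

2.73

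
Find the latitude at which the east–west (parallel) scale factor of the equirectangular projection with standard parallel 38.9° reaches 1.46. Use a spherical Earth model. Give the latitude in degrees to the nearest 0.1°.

57.8°

The equidistant cylindrical projection with φ₀ = 38.9° has h = 1 (meridians true) and k = cos φ₀ / cos φ along parallels.
k = cos φ₀ / cos φ = 1.46  ⇒  cos φ = cos 38.9° / 1.46 = 0.5330.
φ = arccos(0.5330) ≈ 57.8°.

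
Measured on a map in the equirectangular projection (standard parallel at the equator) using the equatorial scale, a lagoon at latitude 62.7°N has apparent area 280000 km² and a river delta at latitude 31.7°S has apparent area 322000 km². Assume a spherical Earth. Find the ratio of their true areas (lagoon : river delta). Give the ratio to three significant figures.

0.469

On the plate carrée, areal scale = h·k = 1 × sec φ, so true area = apparent × cos φ.
True area of lagoon: 280000 × cos(62.7°) = 280000 × 0.4586 = 128400 km².
True area of river delta: 322000 × cos(31.7°) = 322000 × 0.8508 = 274000 km².
Ratio = 128400 / 274000 ≈ 0.469.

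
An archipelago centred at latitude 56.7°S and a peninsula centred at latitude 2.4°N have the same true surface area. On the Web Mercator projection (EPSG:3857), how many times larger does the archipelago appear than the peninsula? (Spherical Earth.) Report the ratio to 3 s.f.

3.31

Mercator is conformal with k = sec φ, so areal scale = k² = sec²φ.
At 56.7°: sec²(56.7°) = 1/0.5490² = 3.318.
At 2.4°: sec²(2.4°) = 1/0.9991² = 1.002.
Ratio = 3.318/1.002 = cos²(2.4°)/cos²(56.7°) ≈ 3.31.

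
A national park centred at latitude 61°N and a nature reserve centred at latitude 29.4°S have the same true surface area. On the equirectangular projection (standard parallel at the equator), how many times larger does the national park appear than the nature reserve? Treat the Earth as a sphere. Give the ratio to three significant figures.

For the equirectangular projection with φ₀ = 0 (plate carrée), h = 1 along meridians and k = sec φ along parallels.
Areal scale at 61°: h·k = 1.000 × 2.063 = 2.063.
Areal scale at 29.4°: h·k = 1.000 × 1.148 = 1.148.
Ratio = 2.063/1.148 ≈ 1.80.

1.80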